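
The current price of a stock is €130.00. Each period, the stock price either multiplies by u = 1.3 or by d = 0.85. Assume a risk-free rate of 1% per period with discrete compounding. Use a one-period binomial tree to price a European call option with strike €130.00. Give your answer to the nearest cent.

€13.73

Risk-neutral probability p = (1 + 0.01 − 0.85)/(1.3 − 0.85) = 0.1600/0.4500 = 0.3556
Terminal stock prices: S_u = 169, S_d = 110.5
Terminal payoffs (S − K): max(39, 0) = 39, max(-19.5, 0) = 0
Node 0 (S = 130): V_0 = 1/1.01·[0.3556·39.0000 + 0.6444·0.0000] = 13.7294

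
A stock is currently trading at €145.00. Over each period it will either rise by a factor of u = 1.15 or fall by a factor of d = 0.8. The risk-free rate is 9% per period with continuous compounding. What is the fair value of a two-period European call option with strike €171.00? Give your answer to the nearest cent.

Risk-neutral probability p = (e^0.09 − 0.8)/(1.15 − 0.8) = 0.2942/0.3500 = 0.8405
Terminal stock prices: S_uu = 191.8, S_ud = 133.4, S_dd = 92.8
Terminal payoffs (S − K): max(20.76, 0) = 20.76, max(-37.6, 0) = 0, max(-78.2, 0) = 0
Node u (S = 166.8): V_u = e^(−0.09)·[0.8405·20.7625 + 0.1595·0.0000] = 15.9489
Node d (S = 116): V_d = e^(−0.09)·[0.8405·0.0000 + 0.1595·0.0000] = 0.0000
Node 0 (S = 145): V_0 = e^(−0.09)·[0.8405·15.9489 + 0.1595·0.0000] = 12.2512

€12.25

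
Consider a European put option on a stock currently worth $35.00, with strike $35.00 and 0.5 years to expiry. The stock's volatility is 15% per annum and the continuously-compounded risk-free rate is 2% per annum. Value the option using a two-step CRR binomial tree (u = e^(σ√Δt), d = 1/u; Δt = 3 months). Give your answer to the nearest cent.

CRR parameters: u = e^(σ√Δt) = e^(0.15·√0.25) = 1.0779, d = 1/u = 0.9277
Per-period rate: rΔt = 0.02·0.25 = 0.005, so R = e^0.005 = 1.0050
Risk-neutral probability p = (e^0.005 − 0.9277)/(1.0779 − 0.9277) = 0.0773/0.1501 = 0.5146
Terminal stock prices: S_uu = 40.66, S_ud = 35, S_dd = 30.12
Terminal payoffs (K − S): max(-5.664, 0) = 0, max(0, 0) = 0, max(4.875, 0) = 4.875
Node u (S = 37.73): V_u = e^(−0.005)·[0.5146·0.0000 + 0.4854·0.0000] = 0.0000
Node d (S = 32.47): V_d = e^(−0.005)·[0.5146·0.0000 + 0.4854·4.8752] = 2.3544
Node 0 (S = 35): V_0 = e^(−0.005)·[0.5146·0.0000 + 0.4854·2.3544] = 1.1370

$1.14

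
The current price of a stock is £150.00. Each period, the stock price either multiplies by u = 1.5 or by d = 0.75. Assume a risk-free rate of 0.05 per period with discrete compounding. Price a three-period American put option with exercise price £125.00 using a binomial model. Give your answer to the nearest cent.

£13.27

Risk-neutral probability p = (1 + 0.05 − 0.75)/(1.5 − 0.75) = 0.3000/0.7500 = 0.4000
Terminal stock prices: S_uuu = 506.2, S_uud = 253.1, S_udd = 126.6, S_ddd = 63.28
Terminal payoffs (K − S): max(-381.2, 0) = 0, max(-128.1, 0) = 0, max(-1.562, 0) = 0, max(61.72, 0) = 61.72
Node uu (S = 337.5): continuation = 1/1.05·[0.4000·0.0000 + 0.6000·0.0000] = 0.0000; exercise value = 0.0000 ≤ continuation, so V_uu = 0.0000
Node ud (S = 168.8): continuation = 1/1.05·[0.4000·0.0000 + 0.6000·0.0000] = 0.0000; exercise value = 0.0000 ≤ continuation, so V_ud = 0.0000
Node dd (S = 84.38): continuation = 1/1.05·[0.4000·0.0000 + 0.6000·61.7188] = 35.2679; exercise value = 40.6250 > continuation, so V_dd = 40.6250 (exercise)
Node u (S = 225): continuation = 1/1.05·[0.4000·0.0000 + 0.6000·0.0000] = 0.0000; exercise value = 0.0000 ≤ continuation, so V_u = 0.0000
Node d (S = 112.5): continuation = 1/1.05·[0.4000·0.0000 + 0.6000·40.6250] = 23.2143; exercise value = 12.5000 ≤ continuation, so V_d = 23.2143
Node 0 (S = 150): continuation = 1/1.05·[0.4000·0.0000 + 0.6000·23.2143] = 13.2653; exercise value = 0.0000 ≤ continuation, so V_0 = 13.2653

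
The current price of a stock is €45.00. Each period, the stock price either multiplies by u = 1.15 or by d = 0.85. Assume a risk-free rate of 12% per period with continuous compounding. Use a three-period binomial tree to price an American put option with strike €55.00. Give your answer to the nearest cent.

€10.00

Risk-neutral probability p = (e^0.12 − 0.85)/(1.15 − 0.85) = 0.2775/0.3000 = 0.9250
Terminal stock prices: S_uuu = 68.44, S_uud = 50.59, S_udd = 37.39, S_ddd = 27.64
Terminal payoffs (K − S): max(-13.44, 0) = 0, max(4.414, 0) = 4.414, max(17.61, 0) = 17.61, max(27.36, 0) = 27.36
Node uu (S = 59.51): continuation = e^(−0.12)·[0.9250·0.0000 + 0.0750·4.4144] = 0.2937; exercise value = 0.0000 ≤ continuation, so V_uu = 0.2937
Node ud (S = 43.99): continuation = e^(−0.12)·[0.9250·4.4144 + 0.0750·17.6106] = 4.7931; exercise value = 11.0125 > continuation, so V_ud = 11.0125 (exercise)
Node dd (S = 32.51): continuation = e^(−0.12)·[0.9250·17.6106 + 0.0750·27.3644] = 16.2681; exercise value = 22.4875 > continuation, so V_dd = 22.4875 (exercise)
Node u (S = 51.75): continuation = e^(−0.12)·[0.9250·0.2937 + 0.0750·11.0125] = 0.9736; exercise value = 3.2500 > continuation, so V_u = 3.2500 (exercise)
Node d (S = 38.25): continuation = e^(−0.12)·[0.9250·11.0125 + 0.0750·22.4875] = 10.5306; exercise value = 16.7500 > continuation, so V_d = 16.7500 (exercise)
Node 0 (S = 45): continuation = e^(−0.12)·[0.9250·3.2500 + 0.0750·16.7500] = 3.7806; exercise value = 10.0000 > continuation, so V_0 = 10.0000 (exercise)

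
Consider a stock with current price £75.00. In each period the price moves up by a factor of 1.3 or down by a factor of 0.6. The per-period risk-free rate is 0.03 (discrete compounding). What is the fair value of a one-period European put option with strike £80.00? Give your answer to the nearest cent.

Risk-neutral probability p = (1 + 0.03 − 0.6)/(1.3 − 0.6) = 0.4300/0.7000 = 0.6143
Terminal stock prices: S_u = 97.5, S_d = 45
Terminal payoffs (K − S): max(-17.5, 0) = 0, max(35, 0) = 35
Node 0 (S = 75): V_0 = 1/1.03·[0.6143·0.0000 + 0.3857·35.0000] = 13.1068

£13.11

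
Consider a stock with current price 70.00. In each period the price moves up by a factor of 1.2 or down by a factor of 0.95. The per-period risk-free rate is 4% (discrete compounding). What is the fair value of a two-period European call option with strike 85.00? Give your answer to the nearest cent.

1.89

Risk-neutral probability p = (1 + 0.04 − 0.95)/(1.2 − 0.95) = 0.0900/0.2500 = 0.3600
Terminal stock prices: S_uu = 100.8, S_ud = 79.8, S_dd = 63.17
Terminal payoffs (S − K): max(15.8, 0) = 15.8, max(-5.2, 0) = 0, max(-21.83, 0) = 0
Node u (S = 84): V_u = 1/1.04·[0.3600·15.8000 + 0.6400·0.0000] = 5.4692
Node d (S = 66.5): V_d = 1/1.04·[0.3600·0.0000 + 0.6400·0.0000] = 0.0000
Node 0 (S = 70): V_0 = 1/1.04·[0.3600·5.4692 + 0.6400·0.0000] = 1.8932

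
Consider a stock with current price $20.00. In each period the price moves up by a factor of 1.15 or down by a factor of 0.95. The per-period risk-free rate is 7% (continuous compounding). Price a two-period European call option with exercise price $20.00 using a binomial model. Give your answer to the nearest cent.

$2.87

Risk-neutral probability p = (e^0.07 − 0.95)/(1.15 − 0.95) = 0.1225/0.2000 = 0.6125
Terminal stock prices: S_uu = 26.45, S_ud = 21.85, S_dd = 18.05
Terminal payoffs (S − K): max(6.45, 0) = 6.45, max(1.85, 0) = 1.85, max(-1.95, 0) = 0
Node u (S = 23): V_u = e^(−0.07)·[0.6125·6.4500 + 0.3875·1.8500] = 4.3521
Node d (S = 19): V_d = e^(−0.07)·[0.6125·1.8500 + 0.3875·0.0000] = 1.0566
Node 0 (S = 20): V_0 = e^(−0.07)·[0.6125·4.3521 + 0.3875·1.0566] = 2.8673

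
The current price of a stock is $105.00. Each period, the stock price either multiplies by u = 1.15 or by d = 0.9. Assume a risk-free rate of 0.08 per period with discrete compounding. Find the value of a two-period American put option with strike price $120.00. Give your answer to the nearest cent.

$15.00

Risk-neutral probability p = (1 + 0.08 − 0.9)/(1.15 − 0.9) = 0.1800/0.2500 = 0.7200
Terminal stock prices: S_uu = 138.9, S_ud = 108.7, S_dd = 85.05
Terminal payoffs (K − S): max(-18.86, 0) = 0, max(11.33, 0) = 11.33, max(34.95, 0) = 34.95
Node u (S = 120.7): continuation = 1/1.08·[0.7200·0.0000 + 0.2800·11.3250] = 2.9361; exercise value = 0.0000 ≤ continuation, so V_u = 2.9361
Node d (S = 94.5): continuation = 1/1.08·[0.7200·11.3250 + 0.2800·34.9500] = 16.6111; exercise value = 25.5000 > continuation, so V_d = 25.5000 (exercise)
Node 0 (S = 105): continuation = 1/1.08·[0.7200·2.9361 + 0.2800·25.5000] = 8.5685; exercise value = 15.0000 > continuation, so V_0 = 15.0000 (exercise)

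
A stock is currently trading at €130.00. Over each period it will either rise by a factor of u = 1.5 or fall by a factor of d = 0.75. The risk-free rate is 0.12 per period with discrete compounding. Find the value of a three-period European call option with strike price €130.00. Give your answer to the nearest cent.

Risk-neutral probability p = (1 + 0.12 − 0.75)/(1.5 − 0.75) = 0.3700/0.7500 = 0.4933
Terminal stock prices: S_uuu = 438.8, S_uud = 219.4, S_udd = 109.7, S_ddd = 54.84
Terminal payoffs (S − K): max(308.8, 0) = 308.8, max(89.38, 0) = 89.38, max(-20.31, 0) = 0, max(-75.16, 0) = 0
Node uu (S = 292.5): V_uu = 1/1.12·[0.4933·308.7500 + 0.5067·89.3750] = 176.4286
Node ud (S = 146.2): V_ud = 1/1.12·[0.4933·89.3750 + 0.5067·0.0000] = 39.3676
Node dd (S = 73.12): V_dd = 1/1.12·[0.4933·0.0000 + 0.5067·0.0000] = 0.0000
Node u (S = 195): V_u = 1/1.12·[0.4933·176.4286 + 0.5067·39.3676] = 95.5217
Node d (S = 97.5): V_d = 1/1.12·[0.4933·39.3676 + 0.5067·0.0000] = 17.3405
Node 0 (S = 130): V_0 = 1/1.12·[0.4933·95.5217 + 0.5067·17.3405] = 49.9195

€49.92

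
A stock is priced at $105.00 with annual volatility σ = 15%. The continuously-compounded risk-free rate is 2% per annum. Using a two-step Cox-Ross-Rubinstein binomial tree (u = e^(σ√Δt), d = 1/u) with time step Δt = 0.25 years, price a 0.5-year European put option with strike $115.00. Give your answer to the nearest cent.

CRR parameters: u = e^(σ√Δt) = e^(0.15·√0.25) = 1.0779, d = 1/u = 0.9277
Per-period rate: rΔt = 0.02·0.25 = 0.005, so R = e^0.005 = 1.0050
Risk-neutral probability p = (e^0.005 − 0.9277)/(1.0779 − 0.9277) = 0.0773/0.1501 = 0.5146
Terminal stock prices: S_uu = 122, S_ud = 105, S_dd = 90.37
Terminal payoffs (K − S): max(-6.993, 0) = 0, max(10, 0) = 10, max(24.63, 0) = 24.63
Node u (S = 113.2): V_u = e^(−0.005)·[0.5146·0.0000 + 0.4854·10.0000] = 4.8293
Node d (S = 97.41): V_d = e^(−0.005)·[0.5146·10.0000 + 0.4854·24.6257] = 17.0134
Node 0 (S = 105): V_0 = e^(−0.005)·[0.5146·4.8293 + 0.4854·17.0134] = 10.6894

$10.69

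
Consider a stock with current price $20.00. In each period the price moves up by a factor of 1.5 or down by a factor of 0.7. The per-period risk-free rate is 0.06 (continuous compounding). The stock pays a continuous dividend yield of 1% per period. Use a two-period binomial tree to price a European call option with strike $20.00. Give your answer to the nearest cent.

Per-period risk-free factor R = e^0.06 = 1.0618; dividend-adjusted growth = e^(0.06−0.01) = 1.0513.
Risk-neutral probability p = (1.0513 − 0.7)/(1.5 − 0.7) = 0.3513/0.8000 = 0.4391
Terminal stock prices: S_uu = 45, S_ud = 21, S_dd = 9.8
Terminal payoffs (S − K): max(25, 0) = 25, max(1, 0) = 1, max(-10.2, 0) = 0
Node u (S = 30): V_u = e^(−0.06)·[0.4391·25.0000 + 0.5609·1.0000] = 10.8662
Node d (S = 14): V_d = e^(−0.06)·[0.4391·1.0000 + 0.5609·0.0000] = 0.4135
Node 0 (S = 20): V_0 = e^(−0.06)·[0.4391·10.8662 + 0.5609·0.4135] = 4.7118

$4.71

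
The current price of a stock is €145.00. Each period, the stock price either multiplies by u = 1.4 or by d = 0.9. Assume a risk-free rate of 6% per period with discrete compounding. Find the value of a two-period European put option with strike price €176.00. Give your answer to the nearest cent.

€24.10

Risk-neutral probability p = (1 + 0.06 − 0.9)/(1.4 − 0.9) = 0.1600/0.5000 = 0.3200
Terminal stock prices: S_uu = 284.2, S_ud = 182.7, S_dd = 117.5
Terminal payoffs (K − S): max(-108.2, 0) = 0, max(-6.7, 0) = 0, max(58.55, 0) = 58.55
Node u (S = 203): V_u = 1/1.06·[0.3200·0.0000 + 0.6800·0.0000] = 0.0000
Node d (S = 130.5): V_d = 1/1.06·[0.3200·0.0000 + 0.6800·58.5500] = 37.5604
Node 0 (S = 145): V_0 = 1/1.06·[0.3200·0.0000 + 0.6800·37.5604] = 24.0953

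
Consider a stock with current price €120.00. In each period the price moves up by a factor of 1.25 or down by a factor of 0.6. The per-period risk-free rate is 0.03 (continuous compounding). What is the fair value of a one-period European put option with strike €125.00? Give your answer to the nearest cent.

€17.37

Risk-neutral probability p = (e^0.03 − 0.6)/(1.25 − 0.6) = 0.4305/0.6500 = 0.6622
Terminal stock prices: S_u = 150, S_d = 72
Terminal payoffs (K − S): max(-25, 0) = 0, max(53, 0) = 53
Node 0 (S = 120): V_0 = e^(−0.03)·[0.6622·0.0000 + 0.3378·53.0000] = 17.3723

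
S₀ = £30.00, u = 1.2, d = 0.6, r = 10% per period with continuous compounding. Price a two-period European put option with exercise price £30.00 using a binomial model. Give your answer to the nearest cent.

£2.22

Risk-neutral probability p = (e^0.1 − 0.6)/(1.2 − 0.6) = 0.5052/0.6000 = 0.8420
Terminal stock prices: S_uu = 43.2, S_ud = 21.6, S_dd = 10.8
Terminal payoffs (K − S): max(-13.2, 0) = 0, max(8.4, 0) = 8.4, max(19.2, 0) = 19.2
Node u (S = 36): V_u = e^(−0.1)·[0.8420·0.0000 + 0.1580·8.4000] = 1.2013
Node d (S = 18): V_d = e^(−0.1)·[0.8420·8.4000 + 0.1580·19.2000] = 9.1451
Node 0 (S = 30): V_0 = e^(−0.1)·[0.8420·1.2013 + 0.1580·9.1451] = 2.2230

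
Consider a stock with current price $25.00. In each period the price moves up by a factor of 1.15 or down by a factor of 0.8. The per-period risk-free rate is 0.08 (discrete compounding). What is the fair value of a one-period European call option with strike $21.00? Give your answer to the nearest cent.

$5.74

Risk-neutral probability p = (1 + 0.08 − 0.8)/(1.15 − 0.8) = 0.2800/0.3500 = 0.8000
Terminal stock prices: S_u = 28.75, S_d = 20
Terminal payoffs (S − K): max(7.75, 0) = 7.75, max(-1, 0) = 0
Node 0 (S = 25): V_0 = 1/1.08·[0.8000·7.7500 + 0.2000·0.0000] = 5.7407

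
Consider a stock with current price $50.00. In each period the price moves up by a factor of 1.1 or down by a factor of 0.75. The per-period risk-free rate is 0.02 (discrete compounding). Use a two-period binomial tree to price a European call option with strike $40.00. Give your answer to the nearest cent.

$12.15

Risk-neutral probability p = (1 + 0.02 − 0.75)/(1.1 − 0.75) = 0.2700/0.3500 = 0.7714
Terminal stock prices: S_uu = 60.5, S_ud = 41.25, S_dd = 28.12
Terminal payoffs (S − K): max(20.5, 0) = 20.5, max(1.25, 0) = 1.25, max(-11.88, 0) = 0
Node u (S = 55): V_u = 1/1.02·[0.7714·20.5000 + 0.2286·1.2500] = 15.7843
Node d (S = 37.5): V_d = 1/1.02·[0.7714·1.2500 + 0.2286·0.0000] = 0.9454
Node 0 (S = 50): V_0 = 1/1.02·[0.7714·15.7843 + 0.2286·0.9454] = 12.1496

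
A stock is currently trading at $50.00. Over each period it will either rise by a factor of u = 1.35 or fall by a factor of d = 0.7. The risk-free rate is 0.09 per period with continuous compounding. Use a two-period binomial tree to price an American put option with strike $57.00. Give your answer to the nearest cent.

$9.86

Risk-neutral probability p = (e^0.09 − 0.7)/(1.35 − 0.7) = 0.3942/0.6500 = 0.6064
Terminal stock prices: S_uu = 91.13, S_ud = 47.25, S_dd = 24.5
Terminal payoffs (K − S): max(-34.13, 0) = 0, max(9.75, 0) = 9.75, max(32.5, 0) = 32.5
Node u (S = 67.5): continuation = e^(−0.09)·[0.6064·0.0000 + 0.3936·9.7500] = 3.5071; exercise value = 0.0000 ≤ continuation, so V_u = 3.5071
Node d (S = 35): continuation = e^(−0.09)·[0.6064·9.7500 + 0.3936·32.5000] = 17.0941; exercise value = 22.0000 > continuation, so V_d = 22.0000 (exercise)
Node 0 (S = 50): continuation = e^(−0.09)·[0.6064·3.5071 + 0.3936·22.0000] = 9.8572; exercise value = 7.0000 ≤ continuation, so V_0 = 9.8572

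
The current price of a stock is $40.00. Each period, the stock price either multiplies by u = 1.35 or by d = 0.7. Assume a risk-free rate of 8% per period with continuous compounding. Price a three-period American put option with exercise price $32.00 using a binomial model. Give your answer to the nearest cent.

$2.64

Risk-neutral probability p = (e^0.08 − 0.7)/(1.35 − 0.7) = 0.3833/0.6500 = 0.5897
Terminal stock prices: S_uuu = 98.42, S_uud = 51.03, S_udd = 26.46, S_ddd = 13.72
Terminal payoffs (K − S): max(-66.42, 0) = 0, max(-19.03, 0) = 0, max(5.54, 0) = 5.54, max(18.28, 0) = 18.28
Node uu (S = 72.9): continuation = e^(−0.08)·[0.5897·0.0000 + 0.4103·0.0000] = 0.0000; exercise value = 0.0000 ≤ continuation, so V_uu = 0.0000
Node ud (S = 37.8): continuation = e^(−0.08)·[0.5897·0.0000 + 0.4103·5.5400] = 2.0984; exercise value = 0.0000 ≤ continuation, so V_ud = 2.0984
Node dd (S = 19.6): continuation = e^(−0.08)·[0.5897·5.5400 + 0.4103·18.2800] = 9.9397; exercise value = 12.4000 > continuation, so V_dd = 12.4000 (exercise)
Node u (S = 54): continuation = e^(−0.08)·[0.5897·0.0000 + 0.4103·2.0984] = 0.7948; exercise value = 0.0000 ≤ continuation, so V_u = 0.7948
Node d (S = 28): continuation = e^(−0.08)·[0.5897·2.0984 + 0.4103·12.4000] = 5.8391; exercise value = 4.0000 ≤ continuation, so V_d = 5.8391
Node 0 (S = 40): continuation = e^(−0.08)·[0.5897·0.7948 + 0.4103·5.8391] = 2.6444; exercise value = 0.0000 ≤ continuation, so V_0 = 2.6444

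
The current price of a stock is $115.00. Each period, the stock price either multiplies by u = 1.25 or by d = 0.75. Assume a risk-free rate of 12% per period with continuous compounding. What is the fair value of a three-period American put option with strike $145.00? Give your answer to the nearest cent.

$30.00

Risk-neutral probability p = (e^0.12 − 0.75)/(1.25 − 0.75) = 0.3775/0.5000 = 0.7550
Terminal stock prices: S_uuu = 224.6, S_uud = 134.8, S_udd = 80.86, S_ddd = 48.52
Terminal payoffs (K − S): max(-79.61, 0) = 0, max(10.23, 0) = 10.23, max(64.14, 0) = 64.14, max(96.48, 0) = 96.48
Node uu (S = 179.7): continuation = e^(−0.12)·[0.7550·0.0000 + 0.2450·10.2344] = 2.2239; exercise value = 0.0000 ≤ continuation, so V_uu = 2.2239
Node ud (S = 107.8): continuation = e^(−0.12)·[0.7550·10.2344 + 0.2450·64.1406] = 20.7910; exercise value = 37.1875 > continuation, so V_ud = 37.1875 (exercise)
Node dd (S = 64.69): continuation = e^(−0.12)·[0.7550·64.1406 + 0.2450·96.4844] = 63.9160; exercise value = 80.3125 > continuation, so V_dd = 80.3125 (exercise)
Node u (S = 143.8): continuation = e^(−0.12)·[0.7550·2.2239 + 0.2450·37.1875] = 9.5701; exercise value = 1.2500 ≤ continuation, so V_u = 9.5701
Node d (S = 86.25): continuation = e^(−0.12)·[0.7550·37.1875 + 0.2450·80.3125] = 42.3535; exercise value = 58.7500 > continuation, so V_d = 58.7500 (exercise)
Node 0 (S = 115): continuation = e^(−0.12)·[0.7550·9.5701 + 0.2450·58.7500] = 19.1747; exercise value = 30.0000 > continuation, so V_0 = 30.0000 (exercise)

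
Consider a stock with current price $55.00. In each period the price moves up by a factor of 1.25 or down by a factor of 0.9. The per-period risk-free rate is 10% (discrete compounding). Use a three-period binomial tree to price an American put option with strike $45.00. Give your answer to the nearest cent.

$0.29

Risk-neutral probability p = (1 + 0.1 − 0.9)/(1.25 − 0.9) = 0.2000/0.3500 = 0.5714
Terminal stock prices: S_uuu = 107.4, S_uud = 77.34, S_udd = 55.69, S_ddd = 40.1
Terminal payoffs (K − S): max(-62.42, 0) = 0, max(-32.34, 0) = 0, max(-10.69, 0) = 0, max(4.905, 0) = 4.905
Node uu (S = 85.94): continuation = 1/1.1·[0.5714·0.0000 + 0.4286·0.0000] = 0.0000; exercise value = 0.0000 ≤ continuation, so V_uu = 0.0000
Node ud (S = 61.88): continuation = 1/1.1·[0.5714·0.0000 + 0.4286·0.0000] = 0.0000; exercise value = 0.0000 ≤ continuation, so V_ud = 0.0000
Node dd (S = 44.55): continuation = 1/1.1·[0.5714·0.0000 + 0.4286·4.9050] = 1.9110; exercise value = 0.4500 ≤ continuation, so V_dd = 1.9110
Node u (S = 68.75): continuation = 1/1.1·[0.5714·0.0000 + 0.4286·0.0000] = 0.0000; exercise value = 0.0000 ≤ continuation, so V_u = 0.0000
Node d (S = 49.5): continuation = 1/1.1·[0.5714·0.0000 + 0.4286·1.9110] = 0.7446; exercise value = 0.0000 ≤ continuation, so V_d = 0.7446
Node 0 (S = 55): continuation = 1/1.1·[0.5714·0.0000 + 0.4286·0.7446] = 0.2901; exercise value = 0.0000 ≤ continuation, so V_0 = 0.2901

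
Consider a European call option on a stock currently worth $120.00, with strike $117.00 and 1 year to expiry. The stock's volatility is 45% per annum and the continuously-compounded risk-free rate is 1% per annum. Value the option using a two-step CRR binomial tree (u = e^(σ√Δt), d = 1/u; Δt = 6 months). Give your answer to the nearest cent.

CRR parameters: u = e^(σ√Δt) = e^(0.45·√0.5) = 1.3746, d = 1/u = 0.7275
Per-period rate: rΔt = 0.01·0.5 = 0.005, so R = e^0.005 = 1.0050
Risk-neutral probability p = (e^0.005 − 0.7275)/(1.3746 − 0.7275) = 0.2776/0.6472 = 0.4289
Terminal stock prices: S_uu = 226.8, S_ud = 120, S_dd = 63.5
Terminal payoffs (S − K): max(109.8, 0) = 109.8, max(3, 0) = 3, max(-53.5, 0) = 0
Node u (S = 165): V_u = e^(−0.005)·[0.4289·109.7590 + 0.5711·3.0000] = 48.5414
Node d (S = 87.3): V_d = e^(−0.005)·[0.4289·3.0000 + 0.5711·0.0000] = 1.2802
Node 0 (S = 120): V_0 = e^(−0.005)·[0.4289·48.5414 + 0.5711·1.2802] = 21.4411

$21.44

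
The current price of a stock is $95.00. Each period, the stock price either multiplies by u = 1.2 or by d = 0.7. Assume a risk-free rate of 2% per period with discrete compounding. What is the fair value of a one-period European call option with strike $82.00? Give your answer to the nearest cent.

$20.08

Risk-neutral probability p = (1 + 0.02 − 0.7)/(1.2 − 0.7) = 0.3200/0.5000 = 0.6400
Terminal stock prices: S_u = 114, S_d = 66.5
Terminal payoffs (S − K): max(32, 0) = 32, max(-15.5, 0) = 0
Node 0 (S = 95): V_0 = 1/1.02·[0.6400·32.0000 + 0.3600·0.0000] = 20.0784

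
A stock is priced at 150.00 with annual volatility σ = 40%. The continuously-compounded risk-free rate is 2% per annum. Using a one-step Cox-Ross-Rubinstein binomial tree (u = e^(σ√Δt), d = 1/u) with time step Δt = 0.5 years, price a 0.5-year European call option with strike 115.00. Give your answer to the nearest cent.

CRR parameters: u = e^(σ√Δt) = e^(0.4·√0.5) = 1.3269, d = 1/u = 0.7536
Per-period rate: rΔt = 0.02·0.5 = 0.01, so R = e^0.01 = 1.0101
Risk-neutral probability p = (e^0.01 − 0.7536)/(1.3269 − 0.7536) = 0.2564/0.5733 = 0.4473
Terminal stock prices: S_u = 199, S_d = 113
Terminal payoffs (S − K): max(84.03, 0) = 84.03, max(-1.954, 0) = 0
Node 0 (S = 150): V_0 = e^(−0.01)·[0.4473·84.0345 + 0.5527·0.0000] = 37.2137

37.21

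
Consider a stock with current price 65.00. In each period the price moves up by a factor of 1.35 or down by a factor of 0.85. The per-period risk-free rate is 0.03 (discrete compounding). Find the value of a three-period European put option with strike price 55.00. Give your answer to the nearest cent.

Risk-neutral probability p = (1 + 0.03 − 0.85)/(1.35 − 0.85) = 0.1800/0.5000 = 0.3600
Terminal stock prices: S_uuu = 159.9, S_uud = 100.7, S_udd = 63.4, S_ddd = 39.92
Terminal payoffs (K − S): max(-104.9, 0) = 0, max(-45.69, 0) = 0, max(-8.399, 0) = 0, max(15.08, 0) = 15.08
Node uu (S = 118.5): V_uu = 1/1.03·[0.3600·0.0000 + 0.6400·0.0000] = 0.0000
Node ud (S = 74.59): V_ud = 1/1.03·[0.3600·0.0000 + 0.6400·0.0000] = 0.0000
Node dd (S = 46.96): V_dd = 1/1.03·[0.3600·0.0000 + 0.6400·15.0819] = 9.3713
Node u (S = 87.75): V_u = 1/1.03·[0.3600·0.0000 + 0.6400·0.0000] = 0.0000
Node d (S = 55.25): V_d = 1/1.03·[0.3600·0.0000 + 0.6400·9.3713] = 5.8229
Node 0 (S = 65): V_0 = 1/1.03·[0.3600·0.0000 + 0.6400·5.8229] = 3.6181

3.62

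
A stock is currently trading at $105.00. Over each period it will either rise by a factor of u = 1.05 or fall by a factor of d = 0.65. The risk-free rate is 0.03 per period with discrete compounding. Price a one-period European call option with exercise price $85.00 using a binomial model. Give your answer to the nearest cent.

$23.29

Risk-neutral probability p = (1 + 0.03 − 0.65)/(1.05 − 0.65) = 0.3800/0.4000 = 0.9500
Terminal stock prices: S_u = 110.2, S_d = 68.25
Terminal payoffs (S − K): max(25.25, 0) = 25.25, max(-16.75, 0) = 0
Node 0 (S = 105): V_0 = 1/1.03·[0.9500·25.2500 + 0.0500·0.0000] = 23.2888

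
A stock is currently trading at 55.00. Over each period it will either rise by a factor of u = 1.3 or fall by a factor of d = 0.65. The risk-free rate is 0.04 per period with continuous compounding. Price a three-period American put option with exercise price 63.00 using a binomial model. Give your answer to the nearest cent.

14.43

Risk-neutral probability p = (e^0.04 − 0.65)/(1.3 − 0.65) = 0.3908/0.6500 = 0.6012
Terminal stock prices: S_uuu = 120.8, S_uud = 60.42, S_udd = 30.21, S_ddd = 15.1
Terminal payoffs (K − S): max(-57.84, 0) = 0, max(2.582, 0) = 2.582, max(32.79, 0) = 32.79, max(47.9, 0) = 47.9
Node uu (S = 92.95): continuation = e^(−0.04)·[0.6012·0.0000 + 0.3988·2.5825] = 0.9894; exercise value = 0.0000 ≤ continuation, so V_uu = 0.9894
Node ud (S = 46.48): continuation = e^(−0.04)·[0.6012·2.5825 + 0.3988·32.7912] = 14.0547; exercise value = 16.5250 > continuation, so V_ud = 16.5250 (exercise)
Node dd (S = 23.24): continuation = e^(−0.04)·[0.6012·32.7912 + 0.3988·47.8956] = 37.2922; exercise value = 39.7625 > continuation, so V_dd = 39.7625 (exercise)
Node u (S = 71.5): continuation = e^(−0.04)·[0.6012·0.9894 + 0.3988·16.5250] = 6.9026; exercise value = 0.0000 ≤ continuation, so V_u = 6.9026
Node d (S = 35.75): continuation = e^(−0.04)·[0.6012·16.5250 + 0.3988·39.7625] = 24.7797; exercise value = 27.2500 > continuation, so V_d = 27.2500 (exercise)
Node 0 (S = 55): continuation = e^(−0.04)·[0.6012·6.9026 + 0.3988·27.2500] = 14.4274; exercise value = 8.0000 ≤ continuation, so V_0 = 14.4274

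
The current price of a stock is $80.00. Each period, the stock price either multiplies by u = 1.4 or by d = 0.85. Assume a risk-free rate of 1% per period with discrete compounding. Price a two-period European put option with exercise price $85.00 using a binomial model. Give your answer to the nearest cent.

$13.41

Risk-neutral probability p = (1 + 0.01 − 0.85)/(1.4 − 0.85) = 0.1600/0.5500 = 0.2909
Terminal stock prices: S_uu = 156.8, S_ud = 95.2, S_dd = 57.8
Terminal payoffs (K − S): max(-71.8, 0) = 0, max(-10.2, 0) = 0, max(27.2, 0) = 27.2
Node u (S = 112): V_u = 1/1.01·[0.2909·0.0000 + 0.7091·0.0000] = 0.0000
Node d (S = 68): V_d = 1/1.01·[0.2909·0.0000 + 0.7091·27.2000] = 19.0963
Node 0 (S = 80): V_0 = 1/1.01·[0.2909·0.0000 + 0.7091·19.0963] = 13.4070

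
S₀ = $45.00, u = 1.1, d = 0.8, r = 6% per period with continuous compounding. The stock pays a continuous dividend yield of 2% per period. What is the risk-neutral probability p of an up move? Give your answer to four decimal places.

Per-period risk-free factor R = e^0.06 = 1.0618; dividend-adjusted growth = e^(0.06−0.02) = 1.0408.
Risk-neutral probability p = (1.0408 − 0.8)/(1.1 − 0.8) = 0.2408/0.3000 = 0.8027

p = 0.8027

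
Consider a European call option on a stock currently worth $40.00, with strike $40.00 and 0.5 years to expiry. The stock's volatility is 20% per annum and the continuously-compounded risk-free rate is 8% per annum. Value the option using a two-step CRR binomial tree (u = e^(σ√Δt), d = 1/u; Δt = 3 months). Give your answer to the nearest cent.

CRR parameters: u = e^(σ√Δt) = e^(0.2·√0.25) = 1.1052, d = 1/u = 0.9048
Per-period rate: rΔt = 0.08·0.25 = 0.02, so R = e^0.02 = 1.0202
Risk-neutral probability p = (e^0.02 − 0.9048)/(1.1052 − 0.9048) = 0.1154/0.2003 = 0.5759
Terminal stock prices: S_uu = 48.86, S_ud = 40, S_dd = 32.75
Terminal payoffs (S − K): max(8.856, 0) = 8.856, max(0, 0) = 0, max(-7.251, 0) = 0
Node u (S = 44.21): V_u = e^(−0.02)·[0.5759·8.8561 + 0.4241·0.0000] = 4.9989
Node d (S = 36.19): V_d = e^(−0.02)·[0.5759·0.0000 + 0.4241·0.0000] = 0.0000
Node 0 (S = 40): V_0 = e^(−0.02)·[0.5759·4.9989 + 0.4241·0.0000] = 2.8217

$2.82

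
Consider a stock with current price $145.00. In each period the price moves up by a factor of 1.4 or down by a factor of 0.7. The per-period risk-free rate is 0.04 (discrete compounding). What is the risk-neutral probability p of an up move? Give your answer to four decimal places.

Risk-neutral probability p = (1 + 0.04 − 0.7)/(1.4 − 0.7) = 0.3400/0.7000 = 0.4857

p = 0.4857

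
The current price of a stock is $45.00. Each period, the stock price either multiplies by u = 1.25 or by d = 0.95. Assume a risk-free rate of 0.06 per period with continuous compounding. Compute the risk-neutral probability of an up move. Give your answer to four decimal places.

p = 0.3728

Risk-neutral probability p = (e^0.06 − 0.95)/(1.25 − 0.95) = 0.1118/0.3000 = 0.3728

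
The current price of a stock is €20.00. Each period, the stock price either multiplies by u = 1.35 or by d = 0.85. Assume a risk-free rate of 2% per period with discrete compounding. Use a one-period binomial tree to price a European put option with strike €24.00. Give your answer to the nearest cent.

Risk-neutral probability p = (1 + 0.02 − 0.85)/(1.35 − 0.85) = 0.1700/0.5000 = 0.3400
Terminal stock prices: S_u = 27, S_d = 17
Terminal payoffs (K − S): max(-3, 0) = 0, max(7, 0) = 7
Node 0 (S = 20): V_0 = 1/1.02·[0.3400·0.0000 + 0.6600·7.0000] = 4.5294

€4.53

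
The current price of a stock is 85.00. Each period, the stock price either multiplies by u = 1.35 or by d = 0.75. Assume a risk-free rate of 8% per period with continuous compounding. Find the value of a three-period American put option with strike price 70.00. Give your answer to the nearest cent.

4.68

Risk-neutral probability p = (e^0.08 − 0.75)/(1.35 − 0.75) = 0.3333/0.6000 = 0.5555
Terminal stock prices: S_uuu = 209.1, S_uud = 116.2, S_udd = 64.55, S_ddd = 35.86
Terminal payoffs (K − S): max(-139.1, 0) = 0, max(-46.18, 0) = 0, max(5.453, 0) = 5.453, max(34.14, 0) = 34.14
Node uu (S = 154.9): continuation = e^(−0.08)·[0.5555·0.0000 + 0.4445·0.0000] = 0.0000; exercise value = 0.0000 ≤ continuation, so V_uu = 0.0000
Node ud (S = 86.06): continuation = e^(−0.08)·[0.5555·0.0000 + 0.4445·5.4531] = 2.2377; exercise value = 0.0000 ≤ continuation, so V_ud = 2.2377
Node dd (S = 47.81): continuation = e^(−0.08)·[0.5555·5.4531 + 0.4445·34.1406] = 16.8056; exercise value = 22.1875 > continuation, so V_dd = 22.1875 (exercise)
Node u (S = 114.8): continuation = e^(−0.08)·[0.5555·0.0000 + 0.4445·2.2377] = 0.9182; exercise value = 0.0000 ≤ continuation, so V_u = 0.9182
Node d (S = 63.75): continuation = e^(−0.08)·[0.5555·2.2377 + 0.4445·22.1875] = 10.2519; exercise value = 6.2500 ≤ continuation, so V_d = 10.2519
Node 0 (S = 85): continuation = e^(−0.08)·[0.5555·0.9182 + 0.4445·10.2519] = 4.6777; exercise value = 0.0000 ≤ continuation, so V_0 = 4.6777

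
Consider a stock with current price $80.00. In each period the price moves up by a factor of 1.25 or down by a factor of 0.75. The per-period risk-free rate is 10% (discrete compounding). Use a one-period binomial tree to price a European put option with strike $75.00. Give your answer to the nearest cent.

Risk-neutral probability p = (1 + 0.1 − 0.75)/(1.25 − 0.75) = 0.3500/0.5000 = 0.7000
Terminal stock prices: S_u = 100, S_d = 60
Terminal payoffs (K − S): max(-25, 0) = 0, max(15, 0) = 15
Node 0 (S = 80): V_0 = 1/1.1·[0.7000·0.0000 + 0.3000·15.0000] = 4.0909

$4.09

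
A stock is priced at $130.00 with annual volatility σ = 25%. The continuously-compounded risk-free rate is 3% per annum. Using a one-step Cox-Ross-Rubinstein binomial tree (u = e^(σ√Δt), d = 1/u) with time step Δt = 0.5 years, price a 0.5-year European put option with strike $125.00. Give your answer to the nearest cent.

$7.94

CRR parameters: u = e^(σ√Δt) = e^(0.25·√0.5) = 1.1934, d = 1/u = 0.8380
Per-period rate: rΔt = 0.03·0.5 = 0.015, so R = e^0.015 = 1.0151
Risk-neutral probability p = (e^0.015 − 0.8380)/(1.1934 − 0.8380) = 0.1771/0.3554 = 0.4984
Terminal stock prices: S_u = 155.1, S_d = 108.9
Terminal payoffs (K − S): max(-30.14, 0) = 0, max(16.06, 0) = 16.06
Node 0 (S = 130): V_0 = e^(−0.015)·[0.4984·0.0000 + 0.5016·16.0643] = 7.9372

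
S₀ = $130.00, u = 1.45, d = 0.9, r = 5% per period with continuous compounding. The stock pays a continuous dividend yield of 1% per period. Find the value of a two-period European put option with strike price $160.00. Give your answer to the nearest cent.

$27.40

Per-period risk-free factor R = e^0.05 = 1.0513; dividend-adjusted growth = e^(0.05−0.01) = 1.0408.
Risk-neutral probability p = (1.0408 − 0.9)/(1.45 − 0.9) = 0.1408/0.5500 = 0.2560
Terminal stock prices: S_uu = 273.3, S_ud = 169.7, S_dd = 105.3
Terminal payoffs (K − S): max(-113.3, 0) = 0, max(-9.65, 0) = 0, max(54.7, 0) = 54.7
Node u (S = 188.5): V_u = e^(−0.05)·[0.2560·0.0000 + 0.7440·0.0000] = 0.0000
Node d (S = 117): V_d = e^(−0.05)·[0.2560·0.0000 + 0.7440·54.7000] = 38.7110
Node 0 (S = 130): V_0 = e^(−0.05)·[0.2560·0.0000 + 0.7440·38.7110] = 27.3956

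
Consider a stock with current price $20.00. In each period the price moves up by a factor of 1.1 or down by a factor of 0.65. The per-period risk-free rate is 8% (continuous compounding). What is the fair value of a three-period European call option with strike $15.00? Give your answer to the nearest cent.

Risk-neutral probability p = (e^0.08 − 0.65)/(1.1 − 0.65) = 0.4333/0.4500 = 0.9629
Terminal stock prices: S_uuu = 26.62, S_uud = 15.73, S_udd = 9.295, S_ddd = 5.492
Terminal payoffs (S − K): max(11.62, 0) = 11.62, max(0.73, 0) = 0.73, max(-5.705, 0) = 0, max(-9.508, 0) = 0
Node uu (S = 24.2): V_uu = e^(−0.08)·[0.9629·11.6200 + 0.0371·0.7300] = 10.3533
Node ud (S = 14.3): V_ud = e^(−0.08)·[0.9629·0.7300 + 0.0371·0.0000] = 0.6488
Node dd (S = 8.45): V_dd = e^(−0.08)·[0.9629·0.0000 + 0.0371·0.0000] = 0.0000
Node u (S = 22): V_u = e^(−0.08)·[0.9629·10.3533 + 0.0371·0.6488] = 9.2245
Node d (S = 13): V_d = e^(−0.08)·[0.9629·0.6488 + 0.0371·0.0000] = 0.5767
Node 0 (S = 20): V_0 = e^(−0.08)·[0.9629·9.2245 + 0.0371·0.5767] = 8.2188

$8.22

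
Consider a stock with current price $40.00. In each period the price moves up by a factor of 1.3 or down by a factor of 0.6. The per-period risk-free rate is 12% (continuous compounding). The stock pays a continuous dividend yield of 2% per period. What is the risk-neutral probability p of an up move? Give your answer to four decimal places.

Per-period risk-free factor R = e^0.12 = 1.1275; dividend-adjusted growth = e^(0.12−0.02) = 1.1052.
Risk-neutral probability p = (1.1052 − 0.6)/(1.3 − 0.6) = 0.5052/0.7000 = 0.7217

p = 0.7217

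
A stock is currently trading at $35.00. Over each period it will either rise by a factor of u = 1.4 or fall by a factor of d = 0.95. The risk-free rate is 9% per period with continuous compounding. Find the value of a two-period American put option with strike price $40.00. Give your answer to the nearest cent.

$5.00

Risk-neutral probability p = (e^0.09 − 0.95)/(1.4 − 0.95) = 0.1442/0.4500 = 0.3204
Terminal stock prices: S_uu = 68.6, S_ud = 46.55, S_dd = 31.59
Terminal payoffs (K − S): max(-28.6, 0) = 0, max(-6.55, 0) = 0, max(8.413, 0) = 8.413
Node u (S = 49): continuation = e^(−0.09)·[0.3204·0.0000 + 0.6796·0.0000] = 0.0000; exercise value = 0.0000 ≤ continuation, so V_u = 0.0000
Node d (S = 33.25): continuation = e^(−0.09)·[0.3204·0.0000 + 0.6796·8.4125] = 5.2252; exercise value = 6.7500 > continuation, so V_d = 6.7500 (exercise)
Node 0 (S = 35): continuation = e^(−0.09)·[0.3204·0.0000 + 0.6796·6.7500] = 4.1926; exercise value = 5.0000 > continuation, so V_0 = 5.0000 (exercise)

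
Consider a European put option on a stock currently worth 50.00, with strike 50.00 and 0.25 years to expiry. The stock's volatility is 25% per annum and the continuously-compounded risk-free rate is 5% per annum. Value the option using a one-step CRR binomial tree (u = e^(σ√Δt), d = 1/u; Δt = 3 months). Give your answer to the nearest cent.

CRR parameters: u = e^(σ√Δt) = e^(0.25·√0.25) = 1.1331, d = 1/u = 0.8825
Per-period rate: rΔt = 0.05·0.25 = 0.0125, so R = e^0.0125 = 1.0126
Risk-neutral probability p = (e^0.0125 − 0.8825)/(1.1331 − 0.8825) = 0.1301/0.2507 = 0.5190
Terminal stock prices: S_u = 56.66, S_d = 44.12
Terminal payoffs (K − S): max(-6.657, 0) = 0, max(5.875, 0) = 5.875
Node 0 (S = 50): V_0 = e^(−0.0125)·[0.5190·0.0000 + 0.4810·5.8752] = 2.7910

2.79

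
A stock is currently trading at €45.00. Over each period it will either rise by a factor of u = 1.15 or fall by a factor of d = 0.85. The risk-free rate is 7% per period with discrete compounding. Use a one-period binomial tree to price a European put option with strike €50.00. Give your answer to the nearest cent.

Risk-neutral probability p = (1 + 0.07 − 0.85)/(1.15 − 0.85) = 0.2200/0.3000 = 0.7333
Terminal stock prices: S_u = 51.75, S_d = 38.25
Terminal payoffs (K − S): max(-1.75, 0) = 0, max(11.75, 0) = 11.75
Node 0 (S = 45): V_0 = 1/1.07·[0.7333·0.0000 + 0.2667·11.7500] = 2.9283

€2.93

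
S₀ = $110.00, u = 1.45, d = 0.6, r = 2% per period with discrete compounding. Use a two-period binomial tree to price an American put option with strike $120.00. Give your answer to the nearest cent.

$32.62

Risk-neutral probability p = (1 + 0.02 − 0.6)/(1.45 − 0.6) = 0.4200/0.8500 = 0.4941
Terminal stock prices: S_uu = 231.3, S_ud = 95.7, S_dd = 39.6
Terminal payoffs (K − S): max(-111.3, 0) = 0, max(24.3, 0) = 24.3, max(80.4, 0) = 80.4
Node u (S = 159.5): continuation = 1/1.02·[0.4941·0.0000 + 0.5059·24.3000] = 12.0519; exercise value = 0.0000 ≤ continuation, so V_u = 12.0519
Node d (S = 66): continuation = 1/1.02·[0.4941·24.3000 + 0.5059·80.4000] = 51.6471; exercise value = 54.0000 > continuation, so V_d = 54.0000 (exercise)
Node 0 (S = 110): continuation = 1/1.02·[0.4941·12.0519 + 0.5059·54.0000] = 32.6203; exercise value = 10.0000 ≤ continuation, so V_0 = 32.6203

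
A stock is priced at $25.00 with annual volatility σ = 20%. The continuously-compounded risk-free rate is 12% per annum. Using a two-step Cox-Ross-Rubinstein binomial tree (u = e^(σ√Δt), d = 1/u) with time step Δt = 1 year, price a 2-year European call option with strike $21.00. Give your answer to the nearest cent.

$8.66

CRR parameters: u = e^(σ√Δt) = e^(0.2·√1) = 1.2214, d = 1/u = 0.8187
Per-period rate: rΔt = 0.12·1 = 0.12, so R = e^0.12 = 1.1275
Risk-neutral probability p = (e^0.12 − 0.8187)/(1.2214 − 0.8187) = 0.3088/0.4027 = 0.7668
Terminal stock prices: S_uu = 37.3, S_ud = 25, S_dd = 16.76
Terminal payoffs (S − K): max(16.3, 0) = 16.3, max(4, 0) = 4, max(-4.242, 0) = 0
Node u (S = 30.54): V_u = e^(−0.12)·[0.7668·16.2956 + 0.2332·4.0000] = 11.9097
Node d (S = 20.47): V_d = e^(−0.12)·[0.7668·4.0000 + 0.2332·0.0000] = 2.7203
Node 0 (S = 25): V_0 = e^(−0.12)·[0.7668·11.9097 + 0.2332·2.7203] = 8.6623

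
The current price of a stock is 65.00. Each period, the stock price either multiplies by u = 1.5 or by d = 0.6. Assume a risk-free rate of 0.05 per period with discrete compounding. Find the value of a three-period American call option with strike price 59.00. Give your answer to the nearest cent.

Risk-neutral probability p = (1 + 0.05 − 0.6)/(1.5 − 0.6) = 0.4500/0.9000 = 0.5000
Terminal stock prices: S_uuu = 219.4, S_uud = 87.75, S_udd = 35.1, S_ddd = 14.04
Terminal payoffs (S − K): max(160.4, 0) = 160.4, max(28.75, 0) = 28.75, max(-23.9, 0) = 0, max(-44.96, 0) = 0
Node uu (S = 146.2): continuation = 1/1.05·[0.5000·160.3750 + 0.5000·28.7500] = 90.0595; exercise value = 87.2500 ≤ continuation, so V_uu = 90.0595
Node ud (S = 58.5): continuation = 1/1.05·[0.5000·28.7500 + 0.5000·0.0000] = 13.6905; exercise value = 0.0000 ≤ continuation, so V_ud = 13.6905
Node dd (S = 23.4): continuation = 1/1.05·[0.5000·0.0000 + 0.5000·0.0000] = 0.0000; exercise value = 0.0000 ≤ continuation, so V_dd = 0.0000
Node u (S = 97.5): continuation = 1/1.05·[0.5000·90.0595 + 0.5000·13.6905] = 49.4048; exercise value = 38.5000 ≤ continuation, so V_u = 49.4048
Node d (S = 39): continuation = 1/1.05·[0.5000·13.6905 + 0.5000·0.0000] = 6.5193; exercise value = 0.0000 ≤ continuation, so V_d = 6.5193
Node 0 (S = 65): continuation = 1/1.05·[0.5000·49.4048 + 0.5000·6.5193] = 26.6305; exercise value = 6.0000 ≤ continuation, so V_0 = 26.6305

26.63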